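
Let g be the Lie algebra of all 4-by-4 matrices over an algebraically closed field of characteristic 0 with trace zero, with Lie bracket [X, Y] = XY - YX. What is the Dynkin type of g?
type A_3

This is sl(4), which has dimension 4^2 - 1 = 15 and rank 4 - 1 = 3 (a Cartan subalgebra is the diagonal traceless matrices). In the classification of classical Lie algebras, the special linear algebra sl(n+1) has type A_n; here n = 3, so the Dynkin diagram is a chain of 3 nodes with single edges (A_3). Hence the type is A_3.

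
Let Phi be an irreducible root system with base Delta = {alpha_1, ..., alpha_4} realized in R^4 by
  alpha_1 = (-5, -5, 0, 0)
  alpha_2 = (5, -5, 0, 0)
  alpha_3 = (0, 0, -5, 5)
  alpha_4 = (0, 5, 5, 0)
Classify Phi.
D_4 (so(8))

Compute the Cartan integers a_ij = 2(alpha_i, alpha_j)/(alpha_j, alpha_j); the resulting 4x4 Cartan matrix is
[[2, 0, 0, -1], [0, 2, 0, -1], [0, 0, 2, -1], [-1, -1, -1, 2]].
All simple roots have the same length, so the diagram is simply laced. The associated Dynkin diagram is a chain of 2 nodes with a fork of two nodes at one end (D_4), so the type is D_4 (the algebra so(8)).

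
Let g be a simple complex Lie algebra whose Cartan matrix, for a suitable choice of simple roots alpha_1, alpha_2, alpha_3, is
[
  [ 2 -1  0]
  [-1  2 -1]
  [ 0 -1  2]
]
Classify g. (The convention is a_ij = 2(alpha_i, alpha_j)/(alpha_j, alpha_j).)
A_3 (sl(4))

The matrix has rank 3 with 2's on the diagonal. Reading the off-diagonal entries as Dynkin edges (a single edge where a_ij = a_ji = -1; a double or triple edge where a_ij * a_ji = 2 or 3), the diagram is a chain of 3 nodes with single edges (A_3). One simple-root ordering that puts it in standard form is (alpha_1, alpha_2, alpha_3). So the algebra is type A_3, i.e. sl(4).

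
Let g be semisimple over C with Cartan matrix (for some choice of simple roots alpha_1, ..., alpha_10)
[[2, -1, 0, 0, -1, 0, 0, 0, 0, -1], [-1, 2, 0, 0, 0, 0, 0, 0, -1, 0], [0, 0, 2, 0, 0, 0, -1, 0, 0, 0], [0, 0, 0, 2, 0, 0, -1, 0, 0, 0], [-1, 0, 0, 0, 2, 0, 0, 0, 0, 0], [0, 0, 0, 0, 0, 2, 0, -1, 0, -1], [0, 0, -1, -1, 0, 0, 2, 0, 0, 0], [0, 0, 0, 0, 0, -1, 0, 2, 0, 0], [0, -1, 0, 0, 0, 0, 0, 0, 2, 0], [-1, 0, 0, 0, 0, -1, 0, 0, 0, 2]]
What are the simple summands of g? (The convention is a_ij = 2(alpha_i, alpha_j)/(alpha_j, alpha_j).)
The diagram associated to this matrix has two connected components: the simple roots {alpha_3, alpha_4, alpha_7} form a chain of 3 nodes with single edges (A_3), and {alpha_1, alpha_2, alpha_5, alpha_6, alpha_8, alpha_9, alpha_10} form a chain of 6 nodes with one extra node attached to the third node from one end (E_7). A semisimple Lie algebra decomposes uniquely as the direct sum of simple ideals, one per connected component of its Dynkin diagram, so g ≅ A_3 ⊕ E_7 (dimension 15 + 133 = 148).

A3 + E7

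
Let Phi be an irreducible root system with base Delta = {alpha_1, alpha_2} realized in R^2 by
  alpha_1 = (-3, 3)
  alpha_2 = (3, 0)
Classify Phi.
B2

Compute the Cartan integers a_ij = 2(alpha_i, alpha_j)/(alpha_j, alpha_j); the resulting 2x2 Cartan matrix is
[[2, -2], [-1, 2]].
The roots have two lengths (squared-length ratio 2:1); the short ones are alpha_{2}. The associated Dynkin diagram is a chain of 2 nodes with a double edge at one end; the terminal node there is the unique short simple root (B_2), so the type is B_2 (the algebra so(5)).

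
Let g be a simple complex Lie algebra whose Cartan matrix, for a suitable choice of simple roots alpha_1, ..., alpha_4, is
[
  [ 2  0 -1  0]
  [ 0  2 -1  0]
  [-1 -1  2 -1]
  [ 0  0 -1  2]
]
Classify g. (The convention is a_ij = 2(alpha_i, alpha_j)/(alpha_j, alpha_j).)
D_4 (so(8))

The matrix has rank 4 with 2's on the diagonal. Reading the off-diagonal entries as Dynkin edges (a single edge where a_ij = a_ji = -1; a double or triple edge where a_ij * a_ji = 2 or 3), the diagram is a chain of 2 nodes with a fork of two nodes at one end (D_4). One simple-root ordering that puts it in standard form is (alpha_1, alpha_3, alpha_4, alpha_2). So the algebra is type D_4, i.e. so(8).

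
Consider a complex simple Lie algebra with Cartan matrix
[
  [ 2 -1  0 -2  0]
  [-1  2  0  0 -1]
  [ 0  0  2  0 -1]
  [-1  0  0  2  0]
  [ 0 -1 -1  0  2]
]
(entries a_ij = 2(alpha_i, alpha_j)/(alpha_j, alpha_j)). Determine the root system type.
The matrix has rank 5 with 2's on the diagonal. Reading the off-diagonal entries as Dynkin edges (a single edge where a_ij = a_ji = -1; a double or triple edge where a_ij * a_ji = 2 or 3), the diagram is a chain of 5 nodes with a double edge at one end; the terminal node there is the unique short simple root (B_5). One simple-root ordering that puts it in standard form is (alpha_3, alpha_5, alpha_2, alpha_1, alpha_4). So the algebra is type B_5, i.e. so(11).

type B_5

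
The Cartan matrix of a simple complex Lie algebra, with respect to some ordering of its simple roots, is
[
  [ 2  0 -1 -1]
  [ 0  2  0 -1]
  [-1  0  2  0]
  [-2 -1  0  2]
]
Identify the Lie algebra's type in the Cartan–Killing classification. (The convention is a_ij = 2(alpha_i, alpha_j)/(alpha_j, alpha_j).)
The matrix has rank 4 with 2's on the diagonal. Reading the off-diagonal entries as Dynkin edges (a single edge where a_ij = a_ji = -1; a double or triple edge where a_ij * a_ji = 2 or 3), the diagram is a chain of 4 nodes with a double edge between the middle two (F_4). One simple-root ordering that puts it in standard form is (alpha_2, alpha_4, alpha_1, alpha_3). So the algebra is type F_4.

F_4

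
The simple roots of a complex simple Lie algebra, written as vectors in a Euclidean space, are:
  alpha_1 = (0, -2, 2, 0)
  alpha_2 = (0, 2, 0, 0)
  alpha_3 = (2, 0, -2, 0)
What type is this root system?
B_3

Compute the Cartan integers a_ij = 2(alpha_i, alpha_j)/(alpha_j, alpha_j); the resulting 3x3 Cartan matrix is
[[2, -2, -1], [-1, 2, 0], [-1, 0, 2]].
The roots have two lengths (squared-length ratio 2:1); the short ones are alpha_{2}. The associated Dynkin diagram is a chain of 3 nodes with a double edge at one end; the terminal node there is the unique short simple root (B_3), so the type is B_3 (the algebra so(7)).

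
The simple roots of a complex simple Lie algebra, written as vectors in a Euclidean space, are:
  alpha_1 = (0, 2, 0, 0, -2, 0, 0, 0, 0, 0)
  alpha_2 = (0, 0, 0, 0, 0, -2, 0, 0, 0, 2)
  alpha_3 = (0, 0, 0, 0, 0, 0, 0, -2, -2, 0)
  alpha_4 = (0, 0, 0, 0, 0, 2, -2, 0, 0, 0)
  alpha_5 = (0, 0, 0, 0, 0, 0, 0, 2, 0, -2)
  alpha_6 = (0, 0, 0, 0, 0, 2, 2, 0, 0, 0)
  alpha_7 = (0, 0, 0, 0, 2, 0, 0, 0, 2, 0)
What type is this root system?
D_7 (so(14))

Compute the Cartan integers a_ij = 2(alpha_i, alpha_j)/(alpha_j, alpha_j); the resulting 7x7 Cartan matrix is
[[2, 0, 0, 0, 0, 0, -1], [0, 2, 0, -1, -1, -1, 0], [0, 0, 2, 0, -1, 0, -1], [0, -1, 0, 2, 0, 0, 0], [0, -1, -1, 0, 2, 0, 0], [0, -1, 0, 0, 0, 2, 0], [-1, 0, -1, 0, 0, 0, 2]].
All simple roots have the same length, so the diagram is simply laced. The associated Dynkin diagram is a chain of 5 nodes with a fork of two nodes at one end (D_7), so the type is D_7 (the algebra so(14)).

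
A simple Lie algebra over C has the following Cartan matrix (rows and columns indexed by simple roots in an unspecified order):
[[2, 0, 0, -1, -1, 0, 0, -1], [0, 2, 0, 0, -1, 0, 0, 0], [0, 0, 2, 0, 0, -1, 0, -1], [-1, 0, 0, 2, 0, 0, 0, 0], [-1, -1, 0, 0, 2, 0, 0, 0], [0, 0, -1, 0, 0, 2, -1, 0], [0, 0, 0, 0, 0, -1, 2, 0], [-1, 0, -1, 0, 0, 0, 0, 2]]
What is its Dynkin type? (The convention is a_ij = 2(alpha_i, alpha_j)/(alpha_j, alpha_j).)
E_8

The matrix has rank 8 with 2's on the diagonal. Reading the off-diagonal entries as Dynkin edges (a single edge where a_ij = a_ji = -1; a double or triple edge where a_ij * a_ji = 2 or 3), the diagram is a chain of 7 nodes with one extra node attached to the third node from one end (E_8). One simple-root ordering that puts it in standard form is (alpha_2, alpha_4, alpha_5, alpha_1, alpha_8, alpha_3, alpha_6, alpha_7). So the algebra is type E_8.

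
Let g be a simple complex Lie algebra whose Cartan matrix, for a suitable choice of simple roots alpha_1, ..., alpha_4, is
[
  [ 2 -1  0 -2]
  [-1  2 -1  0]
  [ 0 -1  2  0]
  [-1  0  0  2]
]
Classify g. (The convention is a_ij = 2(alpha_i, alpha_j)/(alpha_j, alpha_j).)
The matrix has rank 4 with 2's on the diagonal. Reading the off-diagonal entries as Dynkin edges (a single edge where a_ij = a_ji = -1; a double or triple edge where a_ij * a_ji = 2 or 3), the diagram is a chain of 4 nodes with a double edge at one end; the terminal node there is the unique short simple root (B_4). One simple-root ordering that puts it in standard form is (alpha_3, alpha_2, alpha_1, alpha_4). So the algebra is type B_4, i.e. so(9).

B_4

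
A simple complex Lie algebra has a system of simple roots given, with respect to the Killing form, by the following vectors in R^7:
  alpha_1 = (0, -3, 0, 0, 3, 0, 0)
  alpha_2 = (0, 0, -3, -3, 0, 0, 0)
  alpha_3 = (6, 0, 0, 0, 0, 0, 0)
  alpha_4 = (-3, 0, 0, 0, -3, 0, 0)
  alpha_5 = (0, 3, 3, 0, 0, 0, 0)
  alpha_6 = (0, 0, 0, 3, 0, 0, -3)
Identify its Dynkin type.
type C_6

Compute the Cartan integers a_ij = 2(alpha_i, alpha_j)/(alpha_j, alpha_j); the resulting 6x6 Cartan matrix is
[[2, 0, 0, -1, -1, 0], [0, 2, 0, 0, -1, -1], [0, 0, 2, -2, 0, 0], [-1, 0, -1, 2, 0, 0], [-1, -1, 0, 0, 2, 0], [0, -1, 0, 0, 0, 2]].
The roots have two lengths (squared-length ratio 2:1); the short ones are alpha_{1,2,4,5,6}. The associated Dynkin diagram is a chain of 6 nodes with a double edge at one end; the terminal node there is the unique long simple root (C_6), so the type is C_6 (the algebra sp(12)).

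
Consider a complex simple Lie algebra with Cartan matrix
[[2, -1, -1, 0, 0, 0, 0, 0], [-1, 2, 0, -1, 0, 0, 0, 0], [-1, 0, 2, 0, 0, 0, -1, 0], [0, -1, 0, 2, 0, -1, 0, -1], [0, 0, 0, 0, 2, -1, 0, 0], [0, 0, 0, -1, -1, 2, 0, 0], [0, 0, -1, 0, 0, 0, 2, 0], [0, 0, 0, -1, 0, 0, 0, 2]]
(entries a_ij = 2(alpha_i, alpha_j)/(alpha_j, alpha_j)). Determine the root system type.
type E_8

The matrix has rank 8 with 2's on the diagonal. Reading the off-diagonal entries as Dynkin edges (a single edge where a_ij = a_ji = -1; a double or triple edge where a_ij * a_ji = 2 or 3), the diagram is a chain of 7 nodes with one extra node attached to the third node from one end (E_8). One simple-root ordering that puts it in standard form is (alpha_5, alpha_8, alpha_6, alpha_4, alpha_2, alpha_1, alpha_3, alpha_7). So the algebra is type E_8.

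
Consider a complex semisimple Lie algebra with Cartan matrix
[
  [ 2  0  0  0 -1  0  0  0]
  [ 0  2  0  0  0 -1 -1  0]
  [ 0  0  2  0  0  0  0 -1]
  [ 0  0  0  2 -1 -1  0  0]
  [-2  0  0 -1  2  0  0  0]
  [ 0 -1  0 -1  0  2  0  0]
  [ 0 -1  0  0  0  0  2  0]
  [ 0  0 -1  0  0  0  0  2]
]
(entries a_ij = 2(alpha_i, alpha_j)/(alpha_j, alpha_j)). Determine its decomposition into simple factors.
The diagram associated to this matrix has two connected components: the simple roots {alpha_3, alpha_8} form a chain of 2 nodes with single edges (A_2), and {alpha_1, alpha_2, alpha_4, alpha_5, alpha_6, alpha_7} form a chain of 6 nodes with a double edge at one end; the terminal node there is the unique short simple root (B_6). A semisimple Lie algebra decomposes uniquely as the direct sum of simple ideals, one per connected component of its Dynkin diagram, so g ≅ A_2 ⊕ B_6 (dimension 8 + 78 = 86).

A_2 + B_6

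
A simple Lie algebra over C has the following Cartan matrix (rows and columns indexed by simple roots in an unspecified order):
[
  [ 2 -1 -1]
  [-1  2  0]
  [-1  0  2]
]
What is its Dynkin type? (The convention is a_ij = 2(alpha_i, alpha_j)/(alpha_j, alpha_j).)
The matrix has rank 3 with 2's on the diagonal. Reading the off-diagonal entries as Dynkin edges (a single edge where a_ij = a_ji = -1; a double or triple edge where a_ij * a_ji = 2 or 3), the diagram is a chain of 3 nodes with single edges (A_3). One simple-root ordering that puts it in standard form is (alpha_3, alpha_1, alpha_2). So the algebra is type A_3, i.e. sl(4).

A3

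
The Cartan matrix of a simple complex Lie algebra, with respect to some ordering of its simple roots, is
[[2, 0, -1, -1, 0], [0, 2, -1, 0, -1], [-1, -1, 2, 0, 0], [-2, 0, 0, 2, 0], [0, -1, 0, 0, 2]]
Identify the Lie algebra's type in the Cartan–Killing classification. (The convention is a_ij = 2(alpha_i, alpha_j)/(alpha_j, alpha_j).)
type C_5

The matrix has rank 5 with 2's on the diagonal. Reading the off-diagonal entries as Dynkin edges (a single edge where a_ij = a_ji = -1; a double or triple edge where a_ij * a_ji = 2 or 3), the diagram is a chain of 5 nodes with a double edge at one end; the terminal node there is the unique long simple root (C_5). One simple-root ordering that puts it in standard form is (alpha_5, alpha_2, alpha_3, alpha_1, alpha_4). So the algebra is type C_5, i.e. sp(10).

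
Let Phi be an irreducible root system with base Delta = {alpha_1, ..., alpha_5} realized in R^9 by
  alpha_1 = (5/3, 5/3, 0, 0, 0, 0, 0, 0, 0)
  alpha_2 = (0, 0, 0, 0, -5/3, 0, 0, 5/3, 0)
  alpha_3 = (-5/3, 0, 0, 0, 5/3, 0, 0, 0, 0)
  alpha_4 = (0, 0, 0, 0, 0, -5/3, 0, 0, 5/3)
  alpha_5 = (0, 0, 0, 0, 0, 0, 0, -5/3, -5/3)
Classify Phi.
Compute the Cartan integers a_ij = 2(alpha_i, alpha_j)/(alpha_j, alpha_j); the resulting 5x5 Cartan matrix is
[[2, 0, -1, 0, 0], [0, 2, -1, 0, -1], [-1, -1, 2, 0, 0], [0, 0, 0, 2, -1], [0, -1, 0, -1, 2]].
All simple roots have the same length, so the diagram is simply laced. The associated Dynkin diagram is a chain of 5 nodes with single edges (A_5), so the type is A_5 (the algebra sl(6)).

A5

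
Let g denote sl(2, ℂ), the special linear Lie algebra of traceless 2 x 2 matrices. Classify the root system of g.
This is sl(2), which has dimension 2^2 - 1 = 3 and rank 2 - 1 = 1 (a Cartan subalgebra is the diagonal traceless matrices). In the classification of classical Lie algebras, the special linear algebra sl(n+1) has type A_n; here n = 1, so the Dynkin diagram is a chain of 1 nodes with single edges (A_1). Hence the type is A_1.

A1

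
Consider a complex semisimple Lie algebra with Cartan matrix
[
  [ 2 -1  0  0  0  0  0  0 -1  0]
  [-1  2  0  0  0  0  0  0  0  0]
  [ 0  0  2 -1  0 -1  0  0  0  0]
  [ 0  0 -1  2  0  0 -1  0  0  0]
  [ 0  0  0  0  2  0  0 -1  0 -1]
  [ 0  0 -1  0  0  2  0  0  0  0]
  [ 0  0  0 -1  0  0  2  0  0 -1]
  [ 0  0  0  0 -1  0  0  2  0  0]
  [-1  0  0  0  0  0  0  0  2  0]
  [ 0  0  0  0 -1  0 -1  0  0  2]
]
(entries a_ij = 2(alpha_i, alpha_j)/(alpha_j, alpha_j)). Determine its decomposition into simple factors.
The diagram associated to this matrix has two connected components: the simple roots {alpha_1, alpha_2, alpha_9} form a chain of 3 nodes with single edges (A_3), and {alpha_3, alpha_4, alpha_5, alpha_6, alpha_7, alpha_8, alpha_10} form a chain of 7 nodes with single edges (A_7). A semisimple Lie algebra decomposes uniquely as the direct sum of simple ideals, one per connected component of its Dynkin diagram, so g ≅ A_3 ⊕ A_7 (dimension 15 + 63 = 78).

A_3 + A_7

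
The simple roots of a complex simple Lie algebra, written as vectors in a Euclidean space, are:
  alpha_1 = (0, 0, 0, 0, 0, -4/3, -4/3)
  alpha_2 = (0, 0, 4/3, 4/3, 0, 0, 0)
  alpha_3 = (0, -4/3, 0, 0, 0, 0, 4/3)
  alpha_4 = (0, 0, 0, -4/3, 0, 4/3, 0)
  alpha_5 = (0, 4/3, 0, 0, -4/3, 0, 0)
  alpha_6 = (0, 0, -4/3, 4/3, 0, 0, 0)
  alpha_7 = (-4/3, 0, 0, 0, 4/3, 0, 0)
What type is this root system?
Compute the Cartan integers a_ij = 2(alpha_i, alpha_j)/(alpha_j, alpha_j); the resulting 7x7 Cartan matrix is
[[2, 0, -1, -1, 0, 0, 0], [0, 2, 0, -1, 0, 0, 0], [-1, 0, 2, 0, -1, 0, 0], [-1, -1, 0, 2, 0, -1, 0], [0, 0, -1, 0, 2, 0, -1], [0, 0, 0, -1, 0, 2, 0], [0, 0, 0, 0, -1, 0, 2]].
All simple roots have the same length, so the diagram is simply laced. The associated Dynkin diagram is a chain of 5 nodes with a fork of two nodes at one end (D_7), so the type is D_7 (the algebra so(14)).

type D_7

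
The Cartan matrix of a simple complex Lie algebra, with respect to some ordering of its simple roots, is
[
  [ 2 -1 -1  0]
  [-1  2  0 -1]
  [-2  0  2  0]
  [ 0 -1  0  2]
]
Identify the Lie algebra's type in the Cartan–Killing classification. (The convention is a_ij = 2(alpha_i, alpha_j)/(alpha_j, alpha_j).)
The matrix has rank 4 with 2's on the diagonal. Reading the off-diagonal entries as Dynkin edges (a single edge where a_ij = a_ji = -1; a double or triple edge where a_ij * a_ji = 2 or 3), the diagram is a chain of 4 nodes with a double edge at one end; the terminal node there is the unique long simple root (C_4). One simple-root ordering that puts it in standard form is (alpha_4, alpha_2, alpha_1, alpha_3). So the algebra is type C_4, i.e. sp(8).

type C_4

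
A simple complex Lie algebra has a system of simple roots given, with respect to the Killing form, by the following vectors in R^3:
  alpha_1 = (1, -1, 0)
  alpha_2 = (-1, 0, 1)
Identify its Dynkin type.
A2

Compute the Cartan integers a_ij = 2(alpha_i, alpha_j)/(alpha_j, alpha_j); the resulting 2x2 Cartan matrix is
[[2, -1], [-1, 2]].
All simple roots have the same length, so the diagram is simply laced. The associated Dynkin diagram is a chain of 2 nodes with single edges (A_2), so the type is A_2 (the algebra sl(3)).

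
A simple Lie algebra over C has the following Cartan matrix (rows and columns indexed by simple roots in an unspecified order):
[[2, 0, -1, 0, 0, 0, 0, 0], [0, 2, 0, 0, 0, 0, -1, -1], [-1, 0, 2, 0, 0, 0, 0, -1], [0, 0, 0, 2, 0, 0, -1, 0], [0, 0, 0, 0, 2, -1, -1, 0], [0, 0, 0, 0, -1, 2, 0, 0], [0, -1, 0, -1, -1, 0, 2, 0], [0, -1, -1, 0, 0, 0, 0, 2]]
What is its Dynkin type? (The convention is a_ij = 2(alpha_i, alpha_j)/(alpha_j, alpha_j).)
The matrix has rank 8 with 2's on the diagonal. Reading the off-diagonal entries as Dynkin edges (a single edge where a_ij = a_ji = -1; a double or triple edge where a_ij * a_ji = 2 or 3), the diagram is a chain of 7 nodes with one extra node attached to the third node from one end (E_8). One simple-root ordering that puts it in standard form is (alpha_6, alpha_4, alpha_5, alpha_7, alpha_2, alpha_8, alpha_3, alpha_1). So the algebra is type E_8.

E_8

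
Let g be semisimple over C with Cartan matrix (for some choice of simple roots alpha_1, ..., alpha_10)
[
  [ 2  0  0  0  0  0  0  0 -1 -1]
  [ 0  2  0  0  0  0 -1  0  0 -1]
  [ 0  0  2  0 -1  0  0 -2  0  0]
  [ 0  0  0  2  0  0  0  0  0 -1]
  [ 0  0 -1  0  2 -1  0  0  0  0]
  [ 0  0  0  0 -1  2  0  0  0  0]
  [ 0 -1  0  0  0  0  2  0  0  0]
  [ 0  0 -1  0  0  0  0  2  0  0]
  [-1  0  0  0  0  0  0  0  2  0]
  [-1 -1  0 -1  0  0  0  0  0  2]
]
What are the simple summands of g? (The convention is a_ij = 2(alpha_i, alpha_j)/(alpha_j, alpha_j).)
The diagram associated to this matrix has two connected components: the simple roots {alpha_3, alpha_5, alpha_6, alpha_8} form a chain of 4 nodes with a double edge at one end; the terminal node there is the unique short simple root (B_4), and {alpha_1, alpha_2, alpha_4, alpha_7, alpha_9, alpha_10} form a chain of 5 nodes with one extra node attached to the third node from one end (E_6). A semisimple Lie algebra decomposes uniquely as the direct sum of simple ideals, one per connected component of its Dynkin diagram, so g ≅ B_4 ⊕ E_6 (dimension 36 + 78 = 114).

B_4 ⊕ E_6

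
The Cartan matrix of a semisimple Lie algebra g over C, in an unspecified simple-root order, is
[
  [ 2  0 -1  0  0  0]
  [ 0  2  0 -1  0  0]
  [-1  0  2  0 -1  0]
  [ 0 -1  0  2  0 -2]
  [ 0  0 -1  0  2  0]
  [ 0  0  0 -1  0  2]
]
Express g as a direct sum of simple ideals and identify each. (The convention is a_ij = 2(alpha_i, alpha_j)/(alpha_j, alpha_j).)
A_3 + B_3

The diagram associated to this matrix has two connected components: the simple roots {alpha_1, alpha_3, alpha_5} form a chain of 3 nodes with single edges (A_3), and {alpha_2, alpha_4, alpha_6} form a chain of 3 nodes with a double edge at one end; the terminal node there is the unique short simple root (B_3). A semisimple Lie algebra decomposes uniquely as the direct sum of simple ideals, one per connected component of its Dynkin diagram, so g ≅ A_3 ⊕ B_3 (dimension 15 + 21 = 36).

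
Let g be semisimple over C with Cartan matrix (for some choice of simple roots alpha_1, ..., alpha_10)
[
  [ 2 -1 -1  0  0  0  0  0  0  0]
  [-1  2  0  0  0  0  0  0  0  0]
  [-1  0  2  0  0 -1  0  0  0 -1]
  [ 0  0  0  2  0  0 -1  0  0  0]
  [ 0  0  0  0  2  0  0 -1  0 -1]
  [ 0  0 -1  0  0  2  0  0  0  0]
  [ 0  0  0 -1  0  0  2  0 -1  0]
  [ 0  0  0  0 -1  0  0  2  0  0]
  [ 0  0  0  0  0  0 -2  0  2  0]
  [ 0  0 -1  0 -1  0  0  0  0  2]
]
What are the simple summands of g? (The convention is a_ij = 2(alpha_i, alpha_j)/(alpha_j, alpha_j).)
C_3 (sp(6)) + E_7

The diagram associated to this matrix has two connected components: the simple roots {alpha_4, alpha_7, alpha_9} form a chain of 3 nodes with a double edge at one end; the terminal node there is the unique long simple root (C_3), and {alpha_1, alpha_2, alpha_3, alpha_5, alpha_6, alpha_8, alpha_10} form a chain of 6 nodes with one extra node attached to the third node from one end (E_7). A semisimple Lie algebra decomposes uniquely as the direct sum of simple ideals, one per connected component of its Dynkin diagram, so g ≅ C_3 ⊕ E_7 (dimension 21 + 133 = 154).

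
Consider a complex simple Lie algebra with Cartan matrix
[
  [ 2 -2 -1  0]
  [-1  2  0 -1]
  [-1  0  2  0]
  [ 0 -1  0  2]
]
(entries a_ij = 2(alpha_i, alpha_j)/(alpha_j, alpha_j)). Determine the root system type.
The matrix has rank 4 with 2's on the diagonal. Reading the off-diagonal entries as Dynkin edges (a single edge where a_ij = a_ji = -1; a double or triple edge where a_ij * a_ji = 2 or 3), the diagram is a chain of 4 nodes with a double edge between the middle two (F_4). One simple-root ordering that puts it in standard form is (alpha_3, alpha_1, alpha_2, alpha_4). So the algebra is type F_4.

F_4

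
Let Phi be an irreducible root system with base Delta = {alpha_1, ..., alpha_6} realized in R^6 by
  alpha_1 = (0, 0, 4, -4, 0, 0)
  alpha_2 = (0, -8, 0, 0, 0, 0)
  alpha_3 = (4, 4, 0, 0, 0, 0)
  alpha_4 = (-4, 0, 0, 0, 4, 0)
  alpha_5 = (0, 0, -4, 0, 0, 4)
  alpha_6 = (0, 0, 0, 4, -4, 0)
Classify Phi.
Compute the Cartan integers a_ij = 2(alpha_i, alpha_j)/(alpha_j, alpha_j); the resulting 6x6 Cartan matrix is
[[2, 0, 0, 0, -1, -1], [0, 2, -2, 0, 0, 0], [0, -1, 2, -1, 0, 0], [0, 0, -1, 2, 0, -1], [-1, 0, 0, 0, 2, 0], [-1, 0, 0, -1, 0, 2]].
The roots have two lengths (squared-length ratio 2:1); the short ones are alpha_{1,3,4,5,6}. The associated Dynkin diagram is a chain of 6 nodes with a double edge at one end; the terminal node there is the unique long simple root (C_6), so the type is C_6 (the algebra sp(12)).

C_6 (sp(12))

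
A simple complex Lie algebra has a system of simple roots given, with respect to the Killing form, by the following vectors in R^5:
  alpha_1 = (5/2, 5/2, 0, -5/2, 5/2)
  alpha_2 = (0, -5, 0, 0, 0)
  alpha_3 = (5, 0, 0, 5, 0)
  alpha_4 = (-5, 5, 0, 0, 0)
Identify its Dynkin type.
type F_4

Compute the Cartan integers a_ij = 2(alpha_i, alpha_j)/(alpha_j, alpha_j); the resulting 4x4 Cartan matrix is
[[2, -1, 0, 0], [-1, 2, 0, -1], [0, 0, 2, -1], [0, -2, -1, 2]].
The roots have two lengths (squared-length ratio 2:1); the short ones are alpha_{1,2}. The associated Dynkin diagram is a chain of 4 nodes with a double edge between the middle two (F_4), so the type is F_4.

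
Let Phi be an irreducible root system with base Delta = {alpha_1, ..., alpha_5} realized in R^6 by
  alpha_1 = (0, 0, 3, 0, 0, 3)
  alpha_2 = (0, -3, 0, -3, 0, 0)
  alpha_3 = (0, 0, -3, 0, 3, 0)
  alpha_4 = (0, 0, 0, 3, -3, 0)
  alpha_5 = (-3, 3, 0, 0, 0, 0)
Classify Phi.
Compute the Cartan integers a_ij = 2(alpha_i, alpha_j)/(alpha_j, alpha_j); the resulting 5x5 Cartan matrix is
[[2, 0, -1, 0, 0], [0, 2, 0, -1, -1], [-1, 0, 2, -1, 0], [0, -1, -1, 2, 0], [0, -1, 0, 0, 2]].
All simple roots have the same length, so the diagram is simply laced. The associated Dynkin diagram is a chain of 5 nodes with single edges (A_5), so the type is A_5 (the algebra sl(6)).

A_5 (sl(6))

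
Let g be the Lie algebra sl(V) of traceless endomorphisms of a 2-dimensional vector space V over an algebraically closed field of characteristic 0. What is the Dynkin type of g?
This is sl(2), which has dimension 2^2 - 1 = 3 and rank 2 - 1 = 1 (a Cartan subalgebra is the diagonal traceless matrices). In the classification of classical Lie algebras, the special linear algebra sl(n+1) has type A_n; here n = 1, so the Dynkin diagram is a chain of 1 nodes with single edges (A_1). Hence the type is A_1.

A_1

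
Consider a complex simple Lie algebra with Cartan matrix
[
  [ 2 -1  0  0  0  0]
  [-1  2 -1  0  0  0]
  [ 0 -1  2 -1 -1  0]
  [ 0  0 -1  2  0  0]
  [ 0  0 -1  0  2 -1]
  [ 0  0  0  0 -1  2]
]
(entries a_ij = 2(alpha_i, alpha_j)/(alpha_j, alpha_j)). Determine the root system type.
The matrix has rank 6 with 2's on the diagonal. Reading the off-diagonal entries as Dynkin edges (a single edge where a_ij = a_ji = -1; a double or triple edge where a_ij * a_ji = 2 or 3), the diagram is a chain of 5 nodes with one extra node attached to the third node from one end (E_6). One simple-root ordering that puts it in standard form is (alpha_6, alpha_4, alpha_5, alpha_3, alpha_2, alpha_1). So the algebra is type E_6.

type E_6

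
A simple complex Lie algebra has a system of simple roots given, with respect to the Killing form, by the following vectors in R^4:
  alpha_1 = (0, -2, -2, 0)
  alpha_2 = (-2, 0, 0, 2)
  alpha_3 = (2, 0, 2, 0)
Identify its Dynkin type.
Compute the Cartan integers a_ij = 2(alpha_i, alpha_j)/(alpha_j, alpha_j); the resulting 3x3 Cartan matrix is
[[2, 0, -1], [0, 2, -1], [-1, -1, 2]].
All simple roots have the same length, so the diagram is simply laced. The associated Dynkin diagram is a chain of 3 nodes with single edges (A_3), so the type is A_3 (the algebra sl(4)).

A3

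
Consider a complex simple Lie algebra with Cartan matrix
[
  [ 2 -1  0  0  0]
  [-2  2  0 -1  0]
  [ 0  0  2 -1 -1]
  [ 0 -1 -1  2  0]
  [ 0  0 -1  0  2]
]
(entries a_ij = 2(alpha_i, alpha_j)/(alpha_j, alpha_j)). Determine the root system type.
B_5

The matrix has rank 5 with 2's on the diagonal. Reading the off-diagonal entries as Dynkin edges (a single edge where a_ij = a_ji = -1; a double or triple edge where a_ij * a_ji = 2 or 3), the diagram is a chain of 5 nodes with a double edge at one end; the terminal node there is the unique short simple root (B_5). One simple-root ordering that puts it in standard form is (alpha_5, alpha_3, alpha_4, alpha_2, alpha_1). So the algebra is type B_5, i.e. so(11).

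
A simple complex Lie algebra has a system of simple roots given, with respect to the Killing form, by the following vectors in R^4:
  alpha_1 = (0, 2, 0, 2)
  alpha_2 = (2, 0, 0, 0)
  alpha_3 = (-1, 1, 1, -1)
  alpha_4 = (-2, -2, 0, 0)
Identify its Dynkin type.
Compute the Cartan integers a_ij = 2(alpha_i, alpha_j)/(alpha_j, alpha_j); the resulting 4x4 Cartan matrix is
[[2, 0, 0, -1], [0, 2, -1, -1], [0, -1, 2, 0], [-1, -2, 0, 2]].
The roots have two lengths (squared-length ratio 2:1); the short ones are alpha_{2,3}. The associated Dynkin diagram is a chain of 4 nodes with a double edge between the middle two (F_4), so the type is F_4.

F_4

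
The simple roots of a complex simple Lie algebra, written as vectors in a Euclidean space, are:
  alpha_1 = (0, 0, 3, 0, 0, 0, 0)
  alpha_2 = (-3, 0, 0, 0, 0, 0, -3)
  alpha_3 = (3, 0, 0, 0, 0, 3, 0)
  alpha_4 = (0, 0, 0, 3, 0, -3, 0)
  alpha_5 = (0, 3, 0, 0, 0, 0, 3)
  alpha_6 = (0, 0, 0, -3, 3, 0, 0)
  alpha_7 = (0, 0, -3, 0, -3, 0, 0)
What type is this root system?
Compute the Cartan integers a_ij = 2(alpha_i, alpha_j)/(alpha_j, alpha_j); the resulting 7x7 Cartan matrix is
[[2, 0, 0, 0, 0, 0, -1], [0, 2, -1, 0, -1, 0, 0], [0, -1, 2, -1, 0, 0, 0], [0, 0, -1, 2, 0, -1, 0], [0, -1, 0, 0, 2, 0, 0], [0, 0, 0, -1, 0, 2, -1], [-2, 0, 0, 0, 0, -1, 2]].
The roots have two lengths (squared-length ratio 2:1); the short ones are alpha_{1}. The associated Dynkin diagram is a chain of 7 nodes with a double edge at one end; the terminal node there is the unique short simple root (B_7), so the type is B_7 (the algebra so(15)).

B7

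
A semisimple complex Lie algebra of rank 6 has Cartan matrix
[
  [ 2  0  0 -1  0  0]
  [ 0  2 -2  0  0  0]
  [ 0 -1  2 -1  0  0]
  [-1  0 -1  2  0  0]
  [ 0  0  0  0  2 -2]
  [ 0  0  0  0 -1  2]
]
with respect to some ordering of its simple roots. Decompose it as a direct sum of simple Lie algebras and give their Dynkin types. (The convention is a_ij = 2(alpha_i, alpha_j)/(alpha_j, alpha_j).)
The diagram associated to this matrix has two connected components: the simple roots {alpha_5, alpha_6} form a chain of 2 nodes with a double edge at one end; the terminal node there is the unique short simple root (B_2), and {alpha_1, alpha_2, alpha_3, alpha_4} form a chain of 4 nodes with a double edge at one end; the terminal node there is the unique long simple root (C_4). A semisimple Lie algebra decomposes uniquely as the direct sum of simple ideals, one per connected component of its Dynkin diagram, so g ≅ B_2 ⊕ C_4 (dimension 10 + 36 = 46).

B2 ⊕ C4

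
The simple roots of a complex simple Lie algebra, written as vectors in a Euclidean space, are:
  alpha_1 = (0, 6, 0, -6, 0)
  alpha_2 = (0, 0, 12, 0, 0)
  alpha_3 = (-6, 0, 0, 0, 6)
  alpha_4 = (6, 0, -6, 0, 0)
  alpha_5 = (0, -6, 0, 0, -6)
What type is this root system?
Compute the Cartan integers a_ij = 2(alpha_i, alpha_j)/(alpha_j, alpha_j); the resulting 5x5 Cartan matrix is
[[2, 0, 0, 0, -1], [0, 2, 0, -2, 0], [0, 0, 2, -1, -1], [0, -1, -1, 2, 0], [-1, 0, -1, 0, 2]].
The roots have two lengths (squared-length ratio 2:1); the short ones are alpha_{1,3,4,5}. The associated Dynkin diagram is a chain of 5 nodes with a double edge at one end; the terminal node there is the unique long simple root (C_5), so the type is C_5 (the algebra sp(10)).

C_5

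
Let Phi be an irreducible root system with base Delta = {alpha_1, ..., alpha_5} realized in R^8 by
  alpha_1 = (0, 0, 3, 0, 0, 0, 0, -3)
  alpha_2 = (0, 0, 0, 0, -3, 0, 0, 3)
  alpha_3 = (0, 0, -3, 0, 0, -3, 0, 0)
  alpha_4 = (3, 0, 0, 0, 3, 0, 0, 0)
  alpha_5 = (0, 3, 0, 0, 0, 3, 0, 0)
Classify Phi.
Compute the Cartan integers a_ij = 2(alpha_i, alpha_j)/(alpha_j, alpha_j); the resulting 5x5 Cartan matrix is
[[2, -1, -1, 0, 0], [-1, 2, 0, -1, 0], [-1, 0, 2, 0, -1], [0, -1, 0, 2, 0], [0, 0, -1, 0, 2]].
All simple roots have the same length, so the diagram is simply laced. The associated Dynkin diagram is a chain of 5 nodes with single edges (A_5), so the type is A_5 (the algebra sl(6)).

A5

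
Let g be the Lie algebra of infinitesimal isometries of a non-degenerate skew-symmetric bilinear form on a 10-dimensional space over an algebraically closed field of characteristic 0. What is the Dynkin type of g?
C5

This is sp(10), which has dimension 10(10+1)/2 = 55 and rank 10/2 = 5. In the classification of classical Lie algebras, the symplectic algebra sp(2n) has type C_n; here n = 5, so the Dynkin diagram is a chain of 5 nodes with a double edge at one end; the terminal node there is the unique long simple root (C_5). Hence the type is C_5.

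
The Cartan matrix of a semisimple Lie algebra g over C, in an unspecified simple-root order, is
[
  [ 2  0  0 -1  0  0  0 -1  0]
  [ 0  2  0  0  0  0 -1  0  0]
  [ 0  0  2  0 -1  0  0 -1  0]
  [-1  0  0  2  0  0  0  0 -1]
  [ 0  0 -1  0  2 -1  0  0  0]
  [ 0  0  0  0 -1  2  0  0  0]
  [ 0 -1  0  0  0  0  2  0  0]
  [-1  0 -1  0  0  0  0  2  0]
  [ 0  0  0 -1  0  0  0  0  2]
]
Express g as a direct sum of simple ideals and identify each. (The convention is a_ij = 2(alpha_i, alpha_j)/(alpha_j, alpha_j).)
A2 ⊕ A7

The diagram associated to this matrix has two connected components: the simple roots {alpha_2, alpha_7} form a chain of 2 nodes with single edges (A_2), and {alpha_1, alpha_3, alpha_4, alpha_5, alpha_6, alpha_8, alpha_9} form a chain of 7 nodes with single edges (A_7). A semisimple Lie algebra decomposes uniquely as the direct sum of simple ideals, one per connected component of its Dynkin diagram, so g ≅ A_2 ⊕ A_7 (dimension 8 + 63 = 71).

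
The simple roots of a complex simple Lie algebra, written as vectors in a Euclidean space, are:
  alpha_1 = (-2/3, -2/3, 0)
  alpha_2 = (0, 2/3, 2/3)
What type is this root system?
Compute the Cartan integers a_ij = 2(alpha_i, alpha_j)/(alpha_j, alpha_j); the resulting 2x2 Cartan matrix is
[[2, -1], [-1, 2]].
All simple roots have the same length, so the diagram is simply laced. The associated Dynkin diagram is a chain of 2 nodes with single edges (A_2), so the type is A_2 (the algebra sl(3)).

type A_2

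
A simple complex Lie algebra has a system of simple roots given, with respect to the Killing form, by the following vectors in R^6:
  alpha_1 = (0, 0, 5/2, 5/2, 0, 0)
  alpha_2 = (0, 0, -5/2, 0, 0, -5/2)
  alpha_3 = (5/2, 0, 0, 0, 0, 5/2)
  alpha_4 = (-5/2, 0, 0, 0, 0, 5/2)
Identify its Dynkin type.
type D_4

Compute the Cartan integers a_ij = 2(alpha_i, alpha_j)/(alpha_j, alpha_j); the resulting 4x4 Cartan matrix is
[[2, -1, 0, 0], [-1, 2, -1, -1], [0, -1, 2, 0], [0, -1, 0, 2]].
All simple roots have the same length, so the diagram is simply laced. The associated Dynkin diagram is a chain of 2 nodes with a fork of two nodes at one end (D_4), so the type is D_4 (the algebra so(8)).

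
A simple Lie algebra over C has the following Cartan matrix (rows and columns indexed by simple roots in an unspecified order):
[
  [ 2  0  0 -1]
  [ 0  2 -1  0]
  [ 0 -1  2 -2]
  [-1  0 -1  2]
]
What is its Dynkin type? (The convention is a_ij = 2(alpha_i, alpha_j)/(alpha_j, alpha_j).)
The matrix has rank 4 with 2's on the diagonal. Reading the off-diagonal entries as Dynkin edges (a single edge where a_ij = a_ji = -1; a double or triple edge where a_ij * a_ji = 2 or 3), the diagram is a chain of 4 nodes with a double edge between the middle two (F_4). One simple-root ordering that puts it in standard form is (alpha_2, alpha_3, alpha_4, alpha_1). So the algebra is type F_4.

F_4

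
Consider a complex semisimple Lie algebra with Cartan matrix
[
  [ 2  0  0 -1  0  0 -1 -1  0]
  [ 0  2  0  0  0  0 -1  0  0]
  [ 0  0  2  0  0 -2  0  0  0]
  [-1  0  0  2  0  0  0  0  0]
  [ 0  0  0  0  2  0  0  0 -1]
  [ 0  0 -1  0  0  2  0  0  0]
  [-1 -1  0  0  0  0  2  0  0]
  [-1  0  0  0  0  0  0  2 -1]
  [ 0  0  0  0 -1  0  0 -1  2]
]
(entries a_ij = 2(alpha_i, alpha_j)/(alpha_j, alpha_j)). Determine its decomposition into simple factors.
B_2 (so(5)) + E_7

The diagram associated to this matrix has two connected components: the simple roots {alpha_3, alpha_6} form a chain of 2 nodes with a double edge at one end; the terminal node there is the unique short simple root (B_2), and {alpha_1, alpha_2, alpha_4, alpha_5, alpha_7, alpha_8, alpha_9} form a chain of 6 nodes with one extra node attached to the third node from one end (E_7). A semisimple Lie algebra decomposes uniquely as the direct sum of simple ideals, one per connected component of its Dynkin diagram, so g ≅ B_2 ⊕ E_7 (dimension 10 + 133 = 143).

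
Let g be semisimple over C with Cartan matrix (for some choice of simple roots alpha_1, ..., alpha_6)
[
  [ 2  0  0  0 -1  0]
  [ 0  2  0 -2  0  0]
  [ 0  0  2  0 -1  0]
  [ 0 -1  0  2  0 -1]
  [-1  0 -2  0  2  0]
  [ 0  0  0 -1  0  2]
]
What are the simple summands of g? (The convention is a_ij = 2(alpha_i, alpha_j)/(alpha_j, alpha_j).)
The diagram associated to this matrix has two connected components: the simple roots {alpha_1, alpha_3, alpha_5} form a chain of 3 nodes with a double edge at one end; the terminal node there is the unique short simple root (B_3), and {alpha_2, alpha_4, alpha_6} form a chain of 3 nodes with a double edge at one end; the terminal node there is the unique long simple root (C_3). A semisimple Lie algebra decomposes uniquely as the direct sum of simple ideals, one per connected component of its Dynkin diagram, so g ≅ B_3 ⊕ C_3 (dimension 21 + 21 = 42).

B_3 (so(7)) + C_3 (sp(6))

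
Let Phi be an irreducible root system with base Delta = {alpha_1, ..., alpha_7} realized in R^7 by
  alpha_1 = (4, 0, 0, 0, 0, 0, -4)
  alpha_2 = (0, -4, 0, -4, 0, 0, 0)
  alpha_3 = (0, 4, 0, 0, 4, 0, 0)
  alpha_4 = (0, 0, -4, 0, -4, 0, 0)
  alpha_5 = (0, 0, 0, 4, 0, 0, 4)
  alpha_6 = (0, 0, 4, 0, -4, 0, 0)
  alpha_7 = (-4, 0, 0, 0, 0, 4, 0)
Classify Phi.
D_7

Compute the Cartan integers a_ij = 2(alpha_i, alpha_j)/(alpha_j, alpha_j); the resulting 7x7 Cartan matrix is
[[2, 0, 0, 0, -1, 0, -1], [0, 2, -1, 0, -1, 0, 0], [0, -1, 2, -1, 0, -1, 0], [0, 0, -1, 2, 0, 0, 0], [-1, -1, 0, 0, 2, 0, 0], [0, 0, -1, 0, 0, 2, 0], [-1, 0, 0, 0, 0, 0, 2]].
All simple roots have the same length, so the diagram is simply laced. The associated Dynkin diagram is a chain of 5 nodes with a fork of two nodes at one end (D_7), so the type is D_7 (the algebra so(14)).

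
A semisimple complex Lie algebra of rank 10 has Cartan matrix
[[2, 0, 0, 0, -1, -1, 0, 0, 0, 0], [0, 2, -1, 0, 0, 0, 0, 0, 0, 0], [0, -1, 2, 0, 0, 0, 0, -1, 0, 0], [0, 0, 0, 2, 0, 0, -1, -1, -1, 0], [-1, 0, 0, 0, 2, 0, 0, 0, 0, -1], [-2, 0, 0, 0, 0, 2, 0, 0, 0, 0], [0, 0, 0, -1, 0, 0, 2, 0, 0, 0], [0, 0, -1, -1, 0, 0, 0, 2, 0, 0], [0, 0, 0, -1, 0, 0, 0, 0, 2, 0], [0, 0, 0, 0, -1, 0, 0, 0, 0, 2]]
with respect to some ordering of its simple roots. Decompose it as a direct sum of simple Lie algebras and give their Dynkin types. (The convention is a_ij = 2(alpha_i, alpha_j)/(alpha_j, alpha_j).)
C_4 (sp(8)) + D_6 (so(12))

The diagram associated to this matrix has two connected components: the simple roots {alpha_1, alpha_5, alpha_6, alpha_10} form a chain of 4 nodes with a double edge at one end; the terminal node there is the unique long simple root (C_4), and {alpha_2, alpha_3, alpha_4, alpha_7, alpha_8, alpha_9} form a chain of 4 nodes with a fork of two nodes at one end (D_6). A semisimple Lie algebra decomposes uniquely as the direct sum of simple ideals, one per connected component of its Dynkin diagram, so g ≅ C_4 ⊕ D_6 (dimension 36 + 66 = 102).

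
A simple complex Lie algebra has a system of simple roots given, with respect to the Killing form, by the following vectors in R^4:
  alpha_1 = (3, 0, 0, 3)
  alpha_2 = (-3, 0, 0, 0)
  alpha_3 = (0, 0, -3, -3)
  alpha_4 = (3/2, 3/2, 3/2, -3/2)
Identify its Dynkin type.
Compute the Cartan integers a_ij = 2(alpha_i, alpha_j)/(alpha_j, alpha_j); the resulting 4x4 Cartan matrix is
[[2, -2, -1, 0], [-1, 2, 0, -1], [-1, 0, 2, 0], [0, -1, 0, 2]].
The roots have two lengths (squared-length ratio 2:1); the short ones are alpha_{2,4}. The associated Dynkin diagram is a chain of 4 nodes with a double edge between the middle two (F_4), so the type is F_4.

F_4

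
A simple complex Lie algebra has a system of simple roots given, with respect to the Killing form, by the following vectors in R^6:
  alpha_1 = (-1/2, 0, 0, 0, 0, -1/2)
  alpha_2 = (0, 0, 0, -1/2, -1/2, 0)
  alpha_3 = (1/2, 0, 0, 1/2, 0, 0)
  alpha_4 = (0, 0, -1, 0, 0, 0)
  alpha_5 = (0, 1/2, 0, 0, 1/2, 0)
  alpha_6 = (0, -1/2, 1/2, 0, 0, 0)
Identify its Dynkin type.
Compute the Cartan integers a_ij = 2(alpha_i, alpha_j)/(alpha_j, alpha_j); the resulting 6x6 Cartan matrix is
[[2, 0, -1, 0, 0, 0], [0, 2, -1, 0, -1, 0], [-1, -1, 2, 0, 0, 0], [0, 0, 0, 2, 0, -2], [0, -1, 0, 0, 2, -1], [0, 0, 0, -1, -1, 2]].
The roots have two lengths (squared-length ratio 2:1); the short ones are alpha_{1,2,3,5,6}. The associated Dynkin diagram is a chain of 6 nodes with a double edge at one end; the terminal node there is the unique long simple root (C_6), so the type is C_6 (the algebra sp(12)).

type C_6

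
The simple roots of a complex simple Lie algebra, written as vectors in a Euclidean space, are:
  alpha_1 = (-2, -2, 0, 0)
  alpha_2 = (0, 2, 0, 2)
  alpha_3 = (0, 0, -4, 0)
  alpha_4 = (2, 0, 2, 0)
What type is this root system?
Compute the Cartan integers a_ij = 2(alpha_i, alpha_j)/(alpha_j, alpha_j); the resulting 4x4 Cartan matrix is
[[2, -1, 0, -1], [-1, 2, 0, 0], [0, 0, 2, -2], [-1, 0, -1, 2]].
The roots have two lengths (squared-length ratio 2:1); the short ones are alpha_{1,2,4}. The associated Dynkin diagram is a chain of 4 nodes with a double edge at one end; the terminal node there is the unique long simple root (C_4), so the type is C_4 (the algebra sp(8)).

C_4 (sp(8))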